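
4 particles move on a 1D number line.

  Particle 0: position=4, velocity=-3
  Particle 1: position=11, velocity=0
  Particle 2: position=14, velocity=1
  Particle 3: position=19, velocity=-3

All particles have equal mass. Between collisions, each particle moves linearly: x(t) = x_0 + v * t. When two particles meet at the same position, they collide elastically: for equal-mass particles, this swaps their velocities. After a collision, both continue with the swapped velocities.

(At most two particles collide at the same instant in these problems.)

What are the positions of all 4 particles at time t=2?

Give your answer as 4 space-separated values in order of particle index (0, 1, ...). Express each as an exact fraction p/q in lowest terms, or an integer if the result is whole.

Answer: -2 11 13 16

Derivation:
Collision at t=5/4: particles 2 and 3 swap velocities; positions: p0=1/4 p1=11 p2=61/4 p3=61/4; velocities now: v0=-3 v1=0 v2=-3 v3=1
Advance to t=2 (no further collisions before then); velocities: v0=-3 v1=0 v2=-3 v3=1; positions = -2 11 13 16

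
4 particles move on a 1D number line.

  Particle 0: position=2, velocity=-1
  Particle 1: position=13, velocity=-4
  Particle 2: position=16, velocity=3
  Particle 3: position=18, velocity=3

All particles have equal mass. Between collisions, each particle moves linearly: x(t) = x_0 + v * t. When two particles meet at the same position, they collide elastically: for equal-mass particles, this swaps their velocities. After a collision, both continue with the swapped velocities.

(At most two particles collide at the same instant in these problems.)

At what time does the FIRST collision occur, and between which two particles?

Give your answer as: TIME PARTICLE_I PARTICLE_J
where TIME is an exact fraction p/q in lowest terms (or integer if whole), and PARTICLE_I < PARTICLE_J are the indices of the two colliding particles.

Answer: 11/3 0 1

Derivation:
Pair (0,1): pos 2,13 vel -1,-4 -> gap=11, closing at 3/unit, collide at t=11/3
Pair (1,2): pos 13,16 vel -4,3 -> not approaching (rel speed -7 <= 0)
Pair (2,3): pos 16,18 vel 3,3 -> not approaching (rel speed 0 <= 0)
Earliest collision: t=11/3 between 0 and 1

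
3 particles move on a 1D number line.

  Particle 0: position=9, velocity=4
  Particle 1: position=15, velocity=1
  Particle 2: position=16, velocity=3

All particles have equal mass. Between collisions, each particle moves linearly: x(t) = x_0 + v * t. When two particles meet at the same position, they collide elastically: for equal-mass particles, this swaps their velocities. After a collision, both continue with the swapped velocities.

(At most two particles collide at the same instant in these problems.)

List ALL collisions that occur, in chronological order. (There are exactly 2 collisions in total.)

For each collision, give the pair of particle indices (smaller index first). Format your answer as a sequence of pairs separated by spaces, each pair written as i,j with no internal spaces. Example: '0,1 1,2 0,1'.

Collision at t=2: particles 0 and 1 swap velocities; positions: p0=17 p1=17 p2=22; velocities now: v0=1 v1=4 v2=3
Collision at t=7: particles 1 and 2 swap velocities; positions: p0=22 p1=37 p2=37; velocities now: v0=1 v1=3 v2=4

Answer: 0,1 1,2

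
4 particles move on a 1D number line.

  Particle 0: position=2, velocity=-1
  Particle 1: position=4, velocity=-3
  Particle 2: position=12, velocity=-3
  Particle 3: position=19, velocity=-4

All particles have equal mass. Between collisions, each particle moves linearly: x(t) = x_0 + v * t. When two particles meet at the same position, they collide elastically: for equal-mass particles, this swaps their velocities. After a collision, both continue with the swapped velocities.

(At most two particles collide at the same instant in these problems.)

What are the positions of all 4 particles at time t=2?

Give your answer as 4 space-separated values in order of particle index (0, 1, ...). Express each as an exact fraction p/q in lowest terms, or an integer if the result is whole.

Answer: -2 0 6 11

Derivation:
Collision at t=1: particles 0 and 1 swap velocities; positions: p0=1 p1=1 p2=9 p3=15; velocities now: v0=-3 v1=-1 v2=-3 v3=-4
Advance to t=2 (no further collisions before then); velocities: v0=-3 v1=-1 v2=-3 v3=-4; positions = -2 0 6 11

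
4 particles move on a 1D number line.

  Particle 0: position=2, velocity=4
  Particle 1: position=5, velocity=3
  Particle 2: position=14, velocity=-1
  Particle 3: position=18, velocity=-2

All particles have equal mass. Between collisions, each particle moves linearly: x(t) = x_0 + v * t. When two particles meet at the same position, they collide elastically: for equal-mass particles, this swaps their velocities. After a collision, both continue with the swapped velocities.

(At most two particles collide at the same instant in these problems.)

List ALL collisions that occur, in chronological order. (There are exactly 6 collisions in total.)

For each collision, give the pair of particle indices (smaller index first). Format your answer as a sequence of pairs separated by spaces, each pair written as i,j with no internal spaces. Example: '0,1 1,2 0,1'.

Collision at t=9/4: particles 1 and 2 swap velocities; positions: p0=11 p1=47/4 p2=47/4 p3=27/2; velocities now: v0=4 v1=-1 v2=3 v3=-2
Collision at t=12/5: particles 0 and 1 swap velocities; positions: p0=58/5 p1=58/5 p2=61/5 p3=66/5; velocities now: v0=-1 v1=4 v2=3 v3=-2
Collision at t=13/5: particles 2 and 3 swap velocities; positions: p0=57/5 p1=62/5 p2=64/5 p3=64/5; velocities now: v0=-1 v1=4 v2=-2 v3=3
Collision at t=8/3: particles 1 and 2 swap velocities; positions: p0=34/3 p1=38/3 p2=38/3 p3=13; velocities now: v0=-1 v1=-2 v2=4 v3=3
Collision at t=3: particles 2 and 3 swap velocities; positions: p0=11 p1=12 p2=14 p3=14; velocities now: v0=-1 v1=-2 v2=3 v3=4
Collision at t=4: particles 0 and 1 swap velocities; positions: p0=10 p1=10 p2=17 p3=18; velocities now: v0=-2 v1=-1 v2=3 v3=4

Answer: 1,2 0,1 2,3 1,2 2,3 0,1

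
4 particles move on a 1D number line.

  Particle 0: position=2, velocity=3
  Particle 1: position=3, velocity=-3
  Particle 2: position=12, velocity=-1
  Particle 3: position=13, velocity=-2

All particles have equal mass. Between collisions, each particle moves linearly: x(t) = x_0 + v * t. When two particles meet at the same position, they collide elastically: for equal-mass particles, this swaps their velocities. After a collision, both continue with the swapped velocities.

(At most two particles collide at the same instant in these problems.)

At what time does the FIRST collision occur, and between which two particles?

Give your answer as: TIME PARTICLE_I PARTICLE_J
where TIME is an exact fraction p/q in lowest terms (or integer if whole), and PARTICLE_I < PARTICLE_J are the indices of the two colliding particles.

Pair (0,1): pos 2,3 vel 3,-3 -> gap=1, closing at 6/unit, collide at t=1/6
Pair (1,2): pos 3,12 vel -3,-1 -> not approaching (rel speed -2 <= 0)
Pair (2,3): pos 12,13 vel -1,-2 -> gap=1, closing at 1/unit, collide at t=1
Earliest collision: t=1/6 between 0 and 1

Answer: 1/6 0 1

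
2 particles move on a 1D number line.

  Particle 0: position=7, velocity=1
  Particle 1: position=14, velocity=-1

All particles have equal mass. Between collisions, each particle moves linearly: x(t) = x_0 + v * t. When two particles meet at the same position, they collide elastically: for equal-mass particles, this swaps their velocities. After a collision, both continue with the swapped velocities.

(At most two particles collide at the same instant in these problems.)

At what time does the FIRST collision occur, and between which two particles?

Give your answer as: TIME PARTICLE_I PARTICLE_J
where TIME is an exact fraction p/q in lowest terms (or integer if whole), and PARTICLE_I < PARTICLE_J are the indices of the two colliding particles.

Answer: 7/2 0 1

Derivation:
Pair (0,1): pos 7,14 vel 1,-1 -> gap=7, closing at 2/unit, collide at t=7/2
Earliest collision: t=7/2 between 0 and 1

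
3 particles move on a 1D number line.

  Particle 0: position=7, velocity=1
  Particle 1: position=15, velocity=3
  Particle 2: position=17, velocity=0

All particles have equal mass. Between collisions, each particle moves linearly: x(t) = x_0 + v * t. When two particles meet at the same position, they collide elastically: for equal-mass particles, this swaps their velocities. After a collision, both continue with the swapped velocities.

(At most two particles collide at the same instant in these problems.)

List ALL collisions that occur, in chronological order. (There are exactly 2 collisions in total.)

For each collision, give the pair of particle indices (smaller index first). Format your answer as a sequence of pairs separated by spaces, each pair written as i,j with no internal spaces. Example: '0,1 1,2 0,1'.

Answer: 1,2 0,1

Derivation:
Collision at t=2/3: particles 1 and 2 swap velocities; positions: p0=23/3 p1=17 p2=17; velocities now: v0=1 v1=0 v2=3
Collision at t=10: particles 0 and 1 swap velocities; positions: p0=17 p1=17 p2=45; velocities now: v0=0 v1=1 v2=3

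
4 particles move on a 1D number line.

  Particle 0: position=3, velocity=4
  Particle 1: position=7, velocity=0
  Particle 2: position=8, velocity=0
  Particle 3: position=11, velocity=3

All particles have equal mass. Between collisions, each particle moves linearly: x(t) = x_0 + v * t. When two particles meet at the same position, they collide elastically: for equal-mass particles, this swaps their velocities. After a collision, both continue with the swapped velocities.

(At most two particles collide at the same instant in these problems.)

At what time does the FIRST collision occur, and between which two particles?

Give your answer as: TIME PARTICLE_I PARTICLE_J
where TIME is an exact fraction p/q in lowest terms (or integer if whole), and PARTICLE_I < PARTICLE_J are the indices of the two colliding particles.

Pair (0,1): pos 3,7 vel 4,0 -> gap=4, closing at 4/unit, collide at t=1
Pair (1,2): pos 7,8 vel 0,0 -> not approaching (rel speed 0 <= 0)
Pair (2,3): pos 8,11 vel 0,3 -> not approaching (rel speed -3 <= 0)
Earliest collision: t=1 between 0 and 1

Answer: 1 0 1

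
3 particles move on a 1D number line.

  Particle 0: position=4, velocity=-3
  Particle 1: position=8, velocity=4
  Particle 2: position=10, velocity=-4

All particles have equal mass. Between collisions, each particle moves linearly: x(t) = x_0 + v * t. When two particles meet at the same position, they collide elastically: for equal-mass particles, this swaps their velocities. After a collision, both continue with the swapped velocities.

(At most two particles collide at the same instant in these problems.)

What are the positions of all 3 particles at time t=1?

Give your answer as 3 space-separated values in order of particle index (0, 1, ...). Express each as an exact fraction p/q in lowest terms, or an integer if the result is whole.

Collision at t=1/4: particles 1 and 2 swap velocities; positions: p0=13/4 p1=9 p2=9; velocities now: v0=-3 v1=-4 v2=4
Advance to t=1 (no further collisions before then); velocities: v0=-3 v1=-4 v2=4; positions = 1 6 12

Answer: 1 6 12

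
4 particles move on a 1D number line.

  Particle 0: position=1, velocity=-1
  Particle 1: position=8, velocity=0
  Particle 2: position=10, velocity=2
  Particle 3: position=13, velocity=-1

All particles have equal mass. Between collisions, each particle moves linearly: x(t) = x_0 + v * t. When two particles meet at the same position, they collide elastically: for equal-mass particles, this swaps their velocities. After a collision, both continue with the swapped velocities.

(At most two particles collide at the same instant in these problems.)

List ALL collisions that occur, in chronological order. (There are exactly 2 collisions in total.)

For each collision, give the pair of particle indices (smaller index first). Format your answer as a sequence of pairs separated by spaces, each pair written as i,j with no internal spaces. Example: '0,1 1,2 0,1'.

Collision at t=1: particles 2 and 3 swap velocities; positions: p0=0 p1=8 p2=12 p3=12; velocities now: v0=-1 v1=0 v2=-1 v3=2
Collision at t=5: particles 1 and 2 swap velocities; positions: p0=-4 p1=8 p2=8 p3=20; velocities now: v0=-1 v1=-1 v2=0 v3=2

Answer: 2,3 1,2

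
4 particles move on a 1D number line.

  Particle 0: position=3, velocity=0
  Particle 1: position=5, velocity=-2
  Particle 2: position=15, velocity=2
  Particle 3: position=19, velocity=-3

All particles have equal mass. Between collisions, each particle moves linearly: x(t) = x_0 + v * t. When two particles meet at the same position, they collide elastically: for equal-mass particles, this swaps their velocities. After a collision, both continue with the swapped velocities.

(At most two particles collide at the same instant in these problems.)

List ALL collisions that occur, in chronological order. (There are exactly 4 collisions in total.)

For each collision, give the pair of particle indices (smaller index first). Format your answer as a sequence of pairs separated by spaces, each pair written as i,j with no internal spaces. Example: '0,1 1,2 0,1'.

Collision at t=4/5: particles 2 and 3 swap velocities; positions: p0=3 p1=17/5 p2=83/5 p3=83/5; velocities now: v0=0 v1=-2 v2=-3 v3=2
Collision at t=1: particles 0 and 1 swap velocities; positions: p0=3 p1=3 p2=16 p3=17; velocities now: v0=-2 v1=0 v2=-3 v3=2
Collision at t=16/3: particles 1 and 2 swap velocities; positions: p0=-17/3 p1=3 p2=3 p3=77/3; velocities now: v0=-2 v1=-3 v2=0 v3=2
Collision at t=14: particles 0 and 1 swap velocities; positions: p0=-23 p1=-23 p2=3 p3=43; velocities now: v0=-3 v1=-2 v2=0 v3=2

Answer: 2,3 0,1 1,2 0,1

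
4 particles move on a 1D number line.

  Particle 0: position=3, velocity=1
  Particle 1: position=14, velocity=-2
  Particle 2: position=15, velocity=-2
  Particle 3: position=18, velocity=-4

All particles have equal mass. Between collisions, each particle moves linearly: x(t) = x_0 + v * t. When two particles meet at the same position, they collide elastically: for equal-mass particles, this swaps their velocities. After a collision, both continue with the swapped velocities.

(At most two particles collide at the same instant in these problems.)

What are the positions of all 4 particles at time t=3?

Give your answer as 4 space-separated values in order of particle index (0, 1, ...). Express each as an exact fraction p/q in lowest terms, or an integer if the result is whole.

Collision at t=3/2: particles 2 and 3 swap velocities; positions: p0=9/2 p1=11 p2=12 p3=12; velocities now: v0=1 v1=-2 v2=-4 v3=-2
Collision at t=2: particles 1 and 2 swap velocities; positions: p0=5 p1=10 p2=10 p3=11; velocities now: v0=1 v1=-4 v2=-2 v3=-2
Collision at t=3: particles 0 and 1 swap velocities; positions: p0=6 p1=6 p2=8 p3=9; velocities now: v0=-4 v1=1 v2=-2 v3=-2
Advance to t=3 (no further collisions before then); velocities: v0=-4 v1=1 v2=-2 v3=-2; positions = 6 6 8 9

Answer: 6 6 8 9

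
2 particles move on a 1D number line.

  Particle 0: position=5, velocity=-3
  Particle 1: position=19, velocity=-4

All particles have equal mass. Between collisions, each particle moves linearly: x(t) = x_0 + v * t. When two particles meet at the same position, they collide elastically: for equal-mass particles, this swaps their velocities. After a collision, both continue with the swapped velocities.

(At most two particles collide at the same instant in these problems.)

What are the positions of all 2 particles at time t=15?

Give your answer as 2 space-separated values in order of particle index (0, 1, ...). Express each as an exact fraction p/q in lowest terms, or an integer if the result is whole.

Collision at t=14: particles 0 and 1 swap velocities; positions: p0=-37 p1=-37; velocities now: v0=-4 v1=-3
Advance to t=15 (no further collisions before then); velocities: v0=-4 v1=-3; positions = -41 -40

Answer: -41 -40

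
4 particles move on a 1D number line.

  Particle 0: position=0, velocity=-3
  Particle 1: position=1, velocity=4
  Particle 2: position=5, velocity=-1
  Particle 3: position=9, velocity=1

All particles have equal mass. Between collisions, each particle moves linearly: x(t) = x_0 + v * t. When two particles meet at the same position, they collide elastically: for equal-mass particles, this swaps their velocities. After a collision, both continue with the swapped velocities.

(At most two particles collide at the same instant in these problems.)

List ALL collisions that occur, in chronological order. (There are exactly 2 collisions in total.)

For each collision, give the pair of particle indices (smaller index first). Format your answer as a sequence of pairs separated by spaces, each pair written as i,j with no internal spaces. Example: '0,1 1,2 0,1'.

Collision at t=4/5: particles 1 and 2 swap velocities; positions: p0=-12/5 p1=21/5 p2=21/5 p3=49/5; velocities now: v0=-3 v1=-1 v2=4 v3=1
Collision at t=8/3: particles 2 and 3 swap velocities; positions: p0=-8 p1=7/3 p2=35/3 p3=35/3; velocities now: v0=-3 v1=-1 v2=1 v3=4

Answer: 1,2 2,3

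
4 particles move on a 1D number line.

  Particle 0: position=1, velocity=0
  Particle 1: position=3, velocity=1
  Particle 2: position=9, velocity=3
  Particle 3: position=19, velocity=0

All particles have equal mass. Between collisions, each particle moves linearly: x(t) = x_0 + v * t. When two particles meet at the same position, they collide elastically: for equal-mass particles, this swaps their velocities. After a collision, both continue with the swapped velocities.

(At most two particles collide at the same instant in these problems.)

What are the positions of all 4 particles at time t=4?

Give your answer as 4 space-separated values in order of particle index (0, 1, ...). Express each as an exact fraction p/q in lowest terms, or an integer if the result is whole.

Collision at t=10/3: particles 2 and 3 swap velocities; positions: p0=1 p1=19/3 p2=19 p3=19; velocities now: v0=0 v1=1 v2=0 v3=3
Advance to t=4 (no further collisions before then); velocities: v0=0 v1=1 v2=0 v3=3; positions = 1 7 19 21

Answer: 1 7 19 21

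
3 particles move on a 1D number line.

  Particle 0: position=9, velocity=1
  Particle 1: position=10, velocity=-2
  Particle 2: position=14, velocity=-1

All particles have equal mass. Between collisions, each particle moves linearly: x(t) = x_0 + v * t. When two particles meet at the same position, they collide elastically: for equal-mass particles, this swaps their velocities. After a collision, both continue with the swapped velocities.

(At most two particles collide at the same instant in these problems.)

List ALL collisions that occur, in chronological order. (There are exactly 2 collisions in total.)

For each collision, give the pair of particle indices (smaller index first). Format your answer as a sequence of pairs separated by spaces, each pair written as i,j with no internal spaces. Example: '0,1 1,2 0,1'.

Collision at t=1/3: particles 0 and 1 swap velocities; positions: p0=28/3 p1=28/3 p2=41/3; velocities now: v0=-2 v1=1 v2=-1
Collision at t=5/2: particles 1 and 2 swap velocities; positions: p0=5 p1=23/2 p2=23/2; velocities now: v0=-2 v1=-1 v2=1

Answer: 0,1 1,2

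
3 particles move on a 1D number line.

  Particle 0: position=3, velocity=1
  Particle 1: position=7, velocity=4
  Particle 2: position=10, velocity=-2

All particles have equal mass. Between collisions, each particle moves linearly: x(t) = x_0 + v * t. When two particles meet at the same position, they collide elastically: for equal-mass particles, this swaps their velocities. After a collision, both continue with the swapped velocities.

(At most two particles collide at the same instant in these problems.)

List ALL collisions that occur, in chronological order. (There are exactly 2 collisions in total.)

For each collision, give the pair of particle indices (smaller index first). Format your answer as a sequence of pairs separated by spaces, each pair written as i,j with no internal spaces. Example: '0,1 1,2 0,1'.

Answer: 1,2 0,1

Derivation:
Collision at t=1/2: particles 1 and 2 swap velocities; positions: p0=7/2 p1=9 p2=9; velocities now: v0=1 v1=-2 v2=4
Collision at t=7/3: particles 0 and 1 swap velocities; positions: p0=16/3 p1=16/3 p2=49/3; velocities now: v0=-2 v1=1 v2=4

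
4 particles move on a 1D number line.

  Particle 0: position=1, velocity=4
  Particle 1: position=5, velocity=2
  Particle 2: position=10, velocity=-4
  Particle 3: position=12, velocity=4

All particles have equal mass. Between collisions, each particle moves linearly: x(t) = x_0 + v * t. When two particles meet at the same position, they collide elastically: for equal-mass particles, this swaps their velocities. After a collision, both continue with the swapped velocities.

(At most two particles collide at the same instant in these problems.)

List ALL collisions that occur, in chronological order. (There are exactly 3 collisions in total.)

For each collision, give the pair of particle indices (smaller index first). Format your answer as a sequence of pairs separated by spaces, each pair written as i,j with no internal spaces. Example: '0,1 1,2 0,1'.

Answer: 1,2 0,1 1,2

Derivation:
Collision at t=5/6: particles 1 and 2 swap velocities; positions: p0=13/3 p1=20/3 p2=20/3 p3=46/3; velocities now: v0=4 v1=-4 v2=2 v3=4
Collision at t=9/8: particles 0 and 1 swap velocities; positions: p0=11/2 p1=11/2 p2=29/4 p3=33/2; velocities now: v0=-4 v1=4 v2=2 v3=4
Collision at t=2: particles 1 and 2 swap velocities; positions: p0=2 p1=9 p2=9 p3=20; velocities now: v0=-4 v1=2 v2=4 v3=4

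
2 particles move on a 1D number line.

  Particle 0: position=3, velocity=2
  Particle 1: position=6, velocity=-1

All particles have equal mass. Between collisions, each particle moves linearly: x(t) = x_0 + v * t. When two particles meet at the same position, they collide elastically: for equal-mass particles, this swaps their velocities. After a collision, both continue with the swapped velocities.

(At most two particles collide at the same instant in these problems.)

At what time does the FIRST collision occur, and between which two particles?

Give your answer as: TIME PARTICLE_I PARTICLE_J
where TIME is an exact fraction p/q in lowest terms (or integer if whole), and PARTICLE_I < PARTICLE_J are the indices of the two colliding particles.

Pair (0,1): pos 3,6 vel 2,-1 -> gap=3, closing at 3/unit, collide at t=1
Earliest collision: t=1 between 0 and 1

Answer: 1 0 1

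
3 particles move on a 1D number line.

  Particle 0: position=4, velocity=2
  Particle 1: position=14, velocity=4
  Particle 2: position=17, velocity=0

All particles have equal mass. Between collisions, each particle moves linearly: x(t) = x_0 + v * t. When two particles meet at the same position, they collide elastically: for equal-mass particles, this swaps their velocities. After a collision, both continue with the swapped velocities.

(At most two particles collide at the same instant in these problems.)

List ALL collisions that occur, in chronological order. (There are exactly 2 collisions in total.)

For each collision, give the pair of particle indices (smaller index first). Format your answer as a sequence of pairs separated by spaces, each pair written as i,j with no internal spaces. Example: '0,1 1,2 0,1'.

Answer: 1,2 0,1

Derivation:
Collision at t=3/4: particles 1 and 2 swap velocities; positions: p0=11/2 p1=17 p2=17; velocities now: v0=2 v1=0 v2=4
Collision at t=13/2: particles 0 and 1 swap velocities; positions: p0=17 p1=17 p2=40; velocities now: v0=0 v1=2 v2=4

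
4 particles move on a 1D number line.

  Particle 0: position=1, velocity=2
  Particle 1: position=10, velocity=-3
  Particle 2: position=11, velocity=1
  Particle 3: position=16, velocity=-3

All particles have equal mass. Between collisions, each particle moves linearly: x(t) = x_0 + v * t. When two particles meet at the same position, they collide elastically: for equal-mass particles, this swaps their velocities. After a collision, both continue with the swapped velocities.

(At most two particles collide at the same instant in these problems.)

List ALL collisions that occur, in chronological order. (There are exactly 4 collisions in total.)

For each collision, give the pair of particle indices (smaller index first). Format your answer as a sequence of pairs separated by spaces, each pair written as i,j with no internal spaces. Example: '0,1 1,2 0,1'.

Collision at t=5/4: particles 2 and 3 swap velocities; positions: p0=7/2 p1=25/4 p2=49/4 p3=49/4; velocities now: v0=2 v1=-3 v2=-3 v3=1
Collision at t=9/5: particles 0 and 1 swap velocities; positions: p0=23/5 p1=23/5 p2=53/5 p3=64/5; velocities now: v0=-3 v1=2 v2=-3 v3=1
Collision at t=3: particles 1 and 2 swap velocities; positions: p0=1 p1=7 p2=7 p3=14; velocities now: v0=-3 v1=-3 v2=2 v3=1
Collision at t=10: particles 2 and 3 swap velocities; positions: p0=-20 p1=-14 p2=21 p3=21; velocities now: v0=-3 v1=-3 v2=1 v3=2

Answer: 2,3 0,1 1,2 2,3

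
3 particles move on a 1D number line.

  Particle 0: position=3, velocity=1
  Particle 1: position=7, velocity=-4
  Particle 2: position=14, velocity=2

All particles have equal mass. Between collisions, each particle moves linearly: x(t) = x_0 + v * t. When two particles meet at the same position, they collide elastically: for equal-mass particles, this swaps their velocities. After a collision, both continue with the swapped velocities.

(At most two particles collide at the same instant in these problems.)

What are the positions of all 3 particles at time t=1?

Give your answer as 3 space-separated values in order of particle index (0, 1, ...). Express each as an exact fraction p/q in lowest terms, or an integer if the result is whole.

Collision at t=4/5: particles 0 and 1 swap velocities; positions: p0=19/5 p1=19/5 p2=78/5; velocities now: v0=-4 v1=1 v2=2
Advance to t=1 (no further collisions before then); velocities: v0=-4 v1=1 v2=2; positions = 3 4 16

Answer: 3 4 16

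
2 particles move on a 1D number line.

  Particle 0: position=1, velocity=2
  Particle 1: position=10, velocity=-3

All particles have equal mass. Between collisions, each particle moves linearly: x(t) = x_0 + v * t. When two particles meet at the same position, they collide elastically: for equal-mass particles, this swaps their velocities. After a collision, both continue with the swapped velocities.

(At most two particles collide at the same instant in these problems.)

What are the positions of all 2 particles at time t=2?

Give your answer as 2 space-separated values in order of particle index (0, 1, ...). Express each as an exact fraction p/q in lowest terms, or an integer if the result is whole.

Answer: 4 5

Derivation:
Collision at t=9/5: particles 0 and 1 swap velocities; positions: p0=23/5 p1=23/5; velocities now: v0=-3 v1=2
Advance to t=2 (no further collisions before then); velocities: v0=-3 v1=2; positions = 4 5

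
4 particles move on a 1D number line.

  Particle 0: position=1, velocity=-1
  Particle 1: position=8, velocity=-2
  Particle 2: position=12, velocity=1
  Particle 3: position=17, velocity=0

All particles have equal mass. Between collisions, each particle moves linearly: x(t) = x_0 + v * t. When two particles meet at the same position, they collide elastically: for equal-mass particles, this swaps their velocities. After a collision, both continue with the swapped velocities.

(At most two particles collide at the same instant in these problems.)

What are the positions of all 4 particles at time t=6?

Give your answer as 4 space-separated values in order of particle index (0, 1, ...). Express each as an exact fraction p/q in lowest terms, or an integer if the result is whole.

Answer: -5 -4 17 18

Derivation:
Collision at t=5: particles 2 and 3 swap velocities; positions: p0=-4 p1=-2 p2=17 p3=17; velocities now: v0=-1 v1=-2 v2=0 v3=1
Advance to t=6 (no further collisions before then); velocities: v0=-1 v1=-2 v2=0 v3=1; positions = -5 -4 17 18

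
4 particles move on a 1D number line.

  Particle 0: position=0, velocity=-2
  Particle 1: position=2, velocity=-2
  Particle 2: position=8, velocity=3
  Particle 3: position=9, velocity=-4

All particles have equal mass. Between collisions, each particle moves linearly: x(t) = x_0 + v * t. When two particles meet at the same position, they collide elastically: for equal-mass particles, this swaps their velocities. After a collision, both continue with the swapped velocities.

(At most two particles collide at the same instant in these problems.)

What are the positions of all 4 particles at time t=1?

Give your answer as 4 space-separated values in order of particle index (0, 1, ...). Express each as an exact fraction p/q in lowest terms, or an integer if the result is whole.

Collision at t=1/7: particles 2 and 3 swap velocities; positions: p0=-2/7 p1=12/7 p2=59/7 p3=59/7; velocities now: v0=-2 v1=-2 v2=-4 v3=3
Advance to t=1 (no further collisions before then); velocities: v0=-2 v1=-2 v2=-4 v3=3; positions = -2 0 5 11

Answer: -2 0 5 11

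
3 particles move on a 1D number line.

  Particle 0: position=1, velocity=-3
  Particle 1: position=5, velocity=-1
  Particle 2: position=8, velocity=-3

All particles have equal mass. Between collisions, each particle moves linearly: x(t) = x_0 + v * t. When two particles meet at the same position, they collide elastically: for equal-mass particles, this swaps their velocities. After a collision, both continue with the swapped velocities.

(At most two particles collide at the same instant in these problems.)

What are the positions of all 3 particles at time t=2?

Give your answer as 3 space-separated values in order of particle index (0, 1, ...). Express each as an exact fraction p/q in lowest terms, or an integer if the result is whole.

Answer: -5 2 3

Derivation:
Collision at t=3/2: particles 1 and 2 swap velocities; positions: p0=-7/2 p1=7/2 p2=7/2; velocities now: v0=-3 v1=-3 v2=-1
Advance to t=2 (no further collisions before then); velocities: v0=-3 v1=-3 v2=-1; positions = -5 2 3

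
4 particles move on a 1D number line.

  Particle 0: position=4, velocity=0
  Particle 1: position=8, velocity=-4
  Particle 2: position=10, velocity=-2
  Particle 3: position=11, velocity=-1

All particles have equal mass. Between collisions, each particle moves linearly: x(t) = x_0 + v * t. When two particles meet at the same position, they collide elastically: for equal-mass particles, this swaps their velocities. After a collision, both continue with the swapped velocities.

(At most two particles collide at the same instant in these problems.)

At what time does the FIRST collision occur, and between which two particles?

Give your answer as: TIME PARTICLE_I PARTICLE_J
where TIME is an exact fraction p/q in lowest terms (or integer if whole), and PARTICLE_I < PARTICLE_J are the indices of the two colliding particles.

Answer: 1 0 1

Derivation:
Pair (0,1): pos 4,8 vel 0,-4 -> gap=4, closing at 4/unit, collide at t=1
Pair (1,2): pos 8,10 vel -4,-2 -> not approaching (rel speed -2 <= 0)
Pair (2,3): pos 10,11 vel -2,-1 -> not approaching (rel speed -1 <= 0)
Earliest collision: t=1 between 0 and 1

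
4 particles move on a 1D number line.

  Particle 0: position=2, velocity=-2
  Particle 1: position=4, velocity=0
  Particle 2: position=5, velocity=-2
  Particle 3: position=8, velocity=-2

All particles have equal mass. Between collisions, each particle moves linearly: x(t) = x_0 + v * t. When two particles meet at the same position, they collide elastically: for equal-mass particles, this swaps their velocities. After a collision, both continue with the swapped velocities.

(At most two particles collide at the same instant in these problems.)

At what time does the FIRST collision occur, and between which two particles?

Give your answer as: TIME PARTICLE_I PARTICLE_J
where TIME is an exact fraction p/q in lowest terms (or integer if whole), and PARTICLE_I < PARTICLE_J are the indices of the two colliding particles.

Pair (0,1): pos 2,4 vel -2,0 -> not approaching (rel speed -2 <= 0)
Pair (1,2): pos 4,5 vel 0,-2 -> gap=1, closing at 2/unit, collide at t=1/2
Pair (2,3): pos 5,8 vel -2,-2 -> not approaching (rel speed 0 <= 0)
Earliest collision: t=1/2 between 1 and 2

Answer: 1/2 1 2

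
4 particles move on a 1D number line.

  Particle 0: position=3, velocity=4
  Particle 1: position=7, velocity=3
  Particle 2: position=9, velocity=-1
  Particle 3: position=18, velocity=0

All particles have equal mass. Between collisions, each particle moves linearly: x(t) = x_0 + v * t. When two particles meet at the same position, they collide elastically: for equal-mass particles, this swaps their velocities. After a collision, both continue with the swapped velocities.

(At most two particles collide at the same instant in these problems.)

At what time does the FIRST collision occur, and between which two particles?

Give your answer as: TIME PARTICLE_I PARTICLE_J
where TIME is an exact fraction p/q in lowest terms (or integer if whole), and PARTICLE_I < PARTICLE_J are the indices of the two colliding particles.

Pair (0,1): pos 3,7 vel 4,3 -> gap=4, closing at 1/unit, collide at t=4
Pair (1,2): pos 7,9 vel 3,-1 -> gap=2, closing at 4/unit, collide at t=1/2
Pair (2,3): pos 9,18 vel -1,0 -> not approaching (rel speed -1 <= 0)
Earliest collision: t=1/2 between 1 and 2

Answer: 1/2 1 2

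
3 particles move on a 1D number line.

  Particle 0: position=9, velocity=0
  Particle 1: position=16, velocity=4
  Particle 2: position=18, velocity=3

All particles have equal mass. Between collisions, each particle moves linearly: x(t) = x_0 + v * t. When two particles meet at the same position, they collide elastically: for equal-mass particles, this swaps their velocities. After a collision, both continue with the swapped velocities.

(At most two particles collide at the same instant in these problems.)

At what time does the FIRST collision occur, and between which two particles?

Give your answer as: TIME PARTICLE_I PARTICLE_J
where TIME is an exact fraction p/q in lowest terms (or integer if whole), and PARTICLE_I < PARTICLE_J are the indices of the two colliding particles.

Answer: 2 1 2

Derivation:
Pair (0,1): pos 9,16 vel 0,4 -> not approaching (rel speed -4 <= 0)
Pair (1,2): pos 16,18 vel 4,3 -> gap=2, closing at 1/unit, collide at t=2
Earliest collision: t=2 between 1 and 2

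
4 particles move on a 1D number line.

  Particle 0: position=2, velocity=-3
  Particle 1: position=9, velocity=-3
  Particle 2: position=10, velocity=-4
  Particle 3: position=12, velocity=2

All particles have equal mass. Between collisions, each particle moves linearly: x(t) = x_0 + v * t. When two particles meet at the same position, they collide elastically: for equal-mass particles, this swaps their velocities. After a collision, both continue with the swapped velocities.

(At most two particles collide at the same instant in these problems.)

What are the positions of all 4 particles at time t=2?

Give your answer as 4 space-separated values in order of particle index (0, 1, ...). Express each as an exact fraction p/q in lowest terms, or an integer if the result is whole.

Answer: -4 2 3 16

Derivation:
Collision at t=1: particles 1 and 2 swap velocities; positions: p0=-1 p1=6 p2=6 p3=14; velocities now: v0=-3 v1=-4 v2=-3 v3=2
Advance to t=2 (no further collisions before then); velocities: v0=-3 v1=-4 v2=-3 v3=2; positions = -4 2 3 16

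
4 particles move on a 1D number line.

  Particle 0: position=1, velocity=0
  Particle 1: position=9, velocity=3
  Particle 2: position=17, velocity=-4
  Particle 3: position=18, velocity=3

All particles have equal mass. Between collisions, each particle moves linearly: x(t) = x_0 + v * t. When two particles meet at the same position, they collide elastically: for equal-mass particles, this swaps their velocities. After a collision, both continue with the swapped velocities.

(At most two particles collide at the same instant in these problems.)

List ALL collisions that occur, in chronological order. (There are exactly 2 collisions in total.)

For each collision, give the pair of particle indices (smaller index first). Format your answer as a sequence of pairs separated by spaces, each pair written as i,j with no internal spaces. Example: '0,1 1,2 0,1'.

Collision at t=8/7: particles 1 and 2 swap velocities; positions: p0=1 p1=87/7 p2=87/7 p3=150/7; velocities now: v0=0 v1=-4 v2=3 v3=3
Collision at t=4: particles 0 and 1 swap velocities; positions: p0=1 p1=1 p2=21 p3=30; velocities now: v0=-4 v1=0 v2=3 v3=3

Answer: 1,2 0,1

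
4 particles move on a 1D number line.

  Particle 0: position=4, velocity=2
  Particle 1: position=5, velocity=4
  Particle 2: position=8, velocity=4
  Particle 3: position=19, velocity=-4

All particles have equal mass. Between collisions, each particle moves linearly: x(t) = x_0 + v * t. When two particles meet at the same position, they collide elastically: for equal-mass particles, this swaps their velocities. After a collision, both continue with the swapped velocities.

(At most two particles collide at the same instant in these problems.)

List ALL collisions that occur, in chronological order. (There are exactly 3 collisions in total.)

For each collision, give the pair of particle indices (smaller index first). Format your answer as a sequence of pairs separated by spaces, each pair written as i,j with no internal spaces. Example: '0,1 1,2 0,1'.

Answer: 2,3 1,2 0,1

Derivation:
Collision at t=11/8: particles 2 and 3 swap velocities; positions: p0=27/4 p1=21/2 p2=27/2 p3=27/2; velocities now: v0=2 v1=4 v2=-4 v3=4
Collision at t=7/4: particles 1 and 2 swap velocities; positions: p0=15/2 p1=12 p2=12 p3=15; velocities now: v0=2 v1=-4 v2=4 v3=4
Collision at t=5/2: particles 0 and 1 swap velocities; positions: p0=9 p1=9 p2=15 p3=18; velocities now: v0=-4 v1=2 v2=4 v3=4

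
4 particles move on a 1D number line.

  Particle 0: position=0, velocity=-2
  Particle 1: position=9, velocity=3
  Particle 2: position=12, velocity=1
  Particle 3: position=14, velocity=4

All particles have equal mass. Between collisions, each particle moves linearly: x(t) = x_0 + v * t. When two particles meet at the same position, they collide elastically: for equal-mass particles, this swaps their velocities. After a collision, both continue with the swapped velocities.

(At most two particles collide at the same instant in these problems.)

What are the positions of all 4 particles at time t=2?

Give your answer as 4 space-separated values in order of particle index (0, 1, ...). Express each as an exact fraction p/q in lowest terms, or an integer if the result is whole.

Answer: -4 14 15 22

Derivation:
Collision at t=3/2: particles 1 and 2 swap velocities; positions: p0=-3 p1=27/2 p2=27/2 p3=20; velocities now: v0=-2 v1=1 v2=3 v3=4
Advance to t=2 (no further collisions before then); velocities: v0=-2 v1=1 v2=3 v3=4; positions = -4 14 15 22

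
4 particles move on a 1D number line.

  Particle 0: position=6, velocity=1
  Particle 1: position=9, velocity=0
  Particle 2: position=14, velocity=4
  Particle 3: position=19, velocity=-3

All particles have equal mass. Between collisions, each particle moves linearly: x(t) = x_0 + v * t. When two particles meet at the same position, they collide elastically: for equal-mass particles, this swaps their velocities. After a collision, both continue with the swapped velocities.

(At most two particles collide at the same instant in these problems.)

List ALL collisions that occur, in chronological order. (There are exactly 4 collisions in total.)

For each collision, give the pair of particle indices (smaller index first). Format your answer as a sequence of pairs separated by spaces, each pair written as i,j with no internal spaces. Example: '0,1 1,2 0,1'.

Collision at t=5/7: particles 2 and 3 swap velocities; positions: p0=47/7 p1=9 p2=118/7 p3=118/7; velocities now: v0=1 v1=0 v2=-3 v3=4
Collision at t=3: particles 0 and 1 swap velocities; positions: p0=9 p1=9 p2=10 p3=26; velocities now: v0=0 v1=1 v2=-3 v3=4
Collision at t=13/4: particles 1 and 2 swap velocities; positions: p0=9 p1=37/4 p2=37/4 p3=27; velocities now: v0=0 v1=-3 v2=1 v3=4
Collision at t=10/3: particles 0 and 1 swap velocities; positions: p0=9 p1=9 p2=28/3 p3=82/3; velocities now: v0=-3 v1=0 v2=1 v3=4

Answer: 2,3 0,1 1,2 0,1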